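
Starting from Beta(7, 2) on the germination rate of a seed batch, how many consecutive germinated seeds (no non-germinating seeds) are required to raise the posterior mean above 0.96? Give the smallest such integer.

k = 42

After k germinated seeds and 0 non-germinating seeds the posterior is Beta(7+k, 2), with mean (7+k)/(7+2+k).
Set (7+k)/(9+k) > 0.96 and solve: k > (0.96·9 − 7)/(1 − 0.96) = 41.000.
The smallest integer exceeding 41.000 is 42, and checking k=42: (49)/(51) = 0.9608 > 0.96.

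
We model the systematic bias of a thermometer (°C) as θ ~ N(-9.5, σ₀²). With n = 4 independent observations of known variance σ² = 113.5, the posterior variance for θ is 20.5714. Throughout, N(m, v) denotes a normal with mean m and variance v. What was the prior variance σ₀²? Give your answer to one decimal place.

For the Normal–Normal model with known σ², precisions add: τ_n = τ₀ + n/σ².
So 1/σ₀² = 1/20.5714 − 4/113.5 = 0.048611 − 0.035242 = 0.013369.
Hence σ₀² = 1/0.013369 ≈ 74.8.

σ₀² = 74.8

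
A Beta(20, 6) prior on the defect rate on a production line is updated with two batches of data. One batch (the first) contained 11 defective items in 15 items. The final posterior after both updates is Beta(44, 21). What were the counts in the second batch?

Sequential conjugate updates are equivalent to a single update on the pooled data, so total successes = posterior α − prior α and total failures = posterior β − prior β.
Total across both batches: 44−20=24 defective items, 21−6=15 good items.
Subtract the first batch: 24−11=13 defective items and 15−4=11 good items.

13 defective items and 11 good items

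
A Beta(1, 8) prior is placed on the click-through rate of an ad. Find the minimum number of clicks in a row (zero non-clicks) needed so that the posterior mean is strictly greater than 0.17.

After k clicks and 0 non-clicks the posterior is Beta(1+k, 8), with mean (1+k)/(1+8+k).
Set (1+k)/(9+k) > 0.17 and solve: k > (0.17·9 − 1)/(1 − 0.17) = 0.639.
The smallest integer exceeding 0.639 is 1, and checking k=1: (2)/(10) = 0.2000 > 0.17.

k = 1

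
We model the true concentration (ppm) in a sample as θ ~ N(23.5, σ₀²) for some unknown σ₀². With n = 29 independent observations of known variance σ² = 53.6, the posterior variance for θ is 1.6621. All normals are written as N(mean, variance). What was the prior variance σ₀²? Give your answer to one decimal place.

σ₀² = 16.5

Posterior precision equals prior precision plus data precision: 1/σ_n² = 1/σ₀² + n/σ².
So 1/σ₀² = 1/1.6621 − 29/53.6 = 0.601649 − 0.541045 = 0.060604.
Hence σ₀² = 1/0.060604 ≈ 16.5.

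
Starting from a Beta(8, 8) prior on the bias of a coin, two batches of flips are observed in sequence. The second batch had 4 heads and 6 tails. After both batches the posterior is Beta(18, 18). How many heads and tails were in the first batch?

Because Beta–binomial updating is additive in the counts, the combined data contributed (α_post−α_prior, β_post−β_prior) successes and failures.
Total across both batches: 18−8=10 heads, 18−8=10 tails.
Subtract the second batch: 10−4=6 heads and 10−6=4 tails.

6 heads and 4 tails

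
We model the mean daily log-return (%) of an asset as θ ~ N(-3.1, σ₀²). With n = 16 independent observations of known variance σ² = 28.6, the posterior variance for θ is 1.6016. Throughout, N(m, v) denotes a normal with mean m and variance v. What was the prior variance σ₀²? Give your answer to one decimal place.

For the Normal–Normal model with known σ², precisions add: τ_n = τ₀ + n/σ².
So 1/σ₀² = 1/1.6016 − 16/28.6 = 0.624376 − 0.559441 = 0.064935.
Hence σ₀² = 1/0.064935 ≈ 15.4.

σ₀² = 15.4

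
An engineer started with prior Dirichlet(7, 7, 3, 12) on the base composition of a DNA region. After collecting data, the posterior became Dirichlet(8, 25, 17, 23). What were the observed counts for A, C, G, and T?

counts (1, 18, 14, 11)

For a Dirichlet(α) prior with multinomial counts c, the posterior is Dirichlet(α + c) componentwise.
Counts are posterior − prior componentwise: 8−7=1, 25−7=18, 17−3=14, 23−12=11.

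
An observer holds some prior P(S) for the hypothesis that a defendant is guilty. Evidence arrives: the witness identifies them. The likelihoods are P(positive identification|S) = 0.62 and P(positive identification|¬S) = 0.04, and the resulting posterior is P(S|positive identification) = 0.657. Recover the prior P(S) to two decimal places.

P(S) = 0.11

In odds form, posterior odds = prior odds × likelihood ratio, so prior odds = posterior odds ÷ LR.
Posterior odds = 0.657/(1−0.657) = 1.9155. LR = 0.62/0.04 = 15.5000.
Prior odds = 1.9155/15.5000 = 0.1236, so P(S) = 0.1236/(1+0.1236) ≈ 0.11.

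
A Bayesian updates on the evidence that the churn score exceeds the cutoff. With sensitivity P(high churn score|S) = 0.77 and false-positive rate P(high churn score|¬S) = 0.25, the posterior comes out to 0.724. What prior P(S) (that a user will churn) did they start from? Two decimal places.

P(S) = 0.46

In odds form, posterior odds = prior odds × likelihood ratio, so prior odds = posterior odds ÷ LR.
Posterior odds = 0.724/(1−0.724) = 2.6232. LR = 0.77/0.25 = 3.0800.
Prior odds = 2.6232/3.0800 = 0.8517, so P(S) = 0.8517/(1+0.8517) ≈ 0.46.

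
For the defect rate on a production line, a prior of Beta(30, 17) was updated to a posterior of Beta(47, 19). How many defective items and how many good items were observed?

17 defective items and 2 good items

A Beta(α, β) prior with s successes and f failures in binomial data gives a Beta(α+s, β+f) posterior.
So s = 47 − 30 = 17 and f = 19 − 17 = 2.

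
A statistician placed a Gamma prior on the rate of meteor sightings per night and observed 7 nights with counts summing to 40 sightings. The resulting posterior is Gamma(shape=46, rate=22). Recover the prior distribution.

Gamma(shape=6, rate=15)

A Gamma(α, β) prior (rate parametrization) on a Poisson rate with n observations summing to S gives posterior Gamma(α+S, β+n).
So α = 46 − 40 = 6 and β = 22 − 7 = 15.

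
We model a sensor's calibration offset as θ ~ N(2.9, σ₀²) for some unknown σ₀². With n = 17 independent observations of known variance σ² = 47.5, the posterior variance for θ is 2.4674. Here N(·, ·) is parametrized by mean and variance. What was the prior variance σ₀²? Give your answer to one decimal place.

σ₀² = 21.1

For the Normal–Normal model with known σ², precisions add: τ_n = τ₀ + n/σ².
So 1/σ₀² = 1/2.4674 − 17/47.5 = 0.405285 − 0.357895 = 0.047390.
Hence σ₀² = 1/0.047390 ≈ 21.1.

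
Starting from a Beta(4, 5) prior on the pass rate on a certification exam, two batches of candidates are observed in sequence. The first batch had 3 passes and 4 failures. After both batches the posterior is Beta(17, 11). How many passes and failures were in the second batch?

Because Beta–binomial updating is additive in the counts, the combined data contributed (α_post−α_prior, β_post−β_prior) successes and failures.
Total across both batches: 17−4=13 passes, 11−5=6 failures.
Subtract the first batch: 13−3=10 passes and 6−4=2 failures.

10 passes and 2 failures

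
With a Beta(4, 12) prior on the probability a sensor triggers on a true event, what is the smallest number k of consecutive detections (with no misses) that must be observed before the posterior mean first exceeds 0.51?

k = 9

After k detections and 0 misses the posterior is Beta(4+k, 12), with mean (4+k)/(4+12+k).
Set (4+k)/(16+k) > 0.51 and solve: k > (0.51·16 − 4)/(1 − 0.51) = 8.490.
The smallest integer exceeding 8.490 is 9, and checking k=9: (13)/(25) = 0.5200 > 0.51.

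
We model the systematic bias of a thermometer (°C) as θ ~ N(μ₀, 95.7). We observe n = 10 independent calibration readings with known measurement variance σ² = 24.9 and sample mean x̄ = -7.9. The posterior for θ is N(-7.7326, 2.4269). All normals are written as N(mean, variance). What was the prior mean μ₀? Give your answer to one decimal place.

μ₀ = -1.3

With known observation variance, the Normal–Normal posterior has precision τ_n = τ₀ + n/σ² and mean μ_n = (τ₀μ₀ + (n/σ²)x̄)/τ_n.
Here τ₀ = 1/95.7 = 0.010449 and τ_data = 10/24.9 = 0.401606, so τ_n = 0.412055.
Rearranging for μ₀: μ₀ = (μ_n·τ_n − τ_data·x̄)/τ₀ = (-7.7326·0.412055 − 0.401606·-7.9) / 0.010449 = -0.013569/0.010449 ≈ -1.3.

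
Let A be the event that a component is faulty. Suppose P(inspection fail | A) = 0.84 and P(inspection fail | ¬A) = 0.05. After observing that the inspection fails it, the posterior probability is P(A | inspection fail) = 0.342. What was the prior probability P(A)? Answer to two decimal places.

Bayes' rule in odds form gives O(A|E) = O(A)·[P(E|A)/P(E|¬A)], hence O(A) = O(A|E)/LR.
Posterior odds = 0.342/(1−0.342) = 0.5198. LR = 0.84/0.05 = 16.8000.
Prior odds = 0.5198/16.8000 = 0.0309, so P(A) = 0.0309/(1+0.0309) ≈ 0.03.

P(A) = 0.03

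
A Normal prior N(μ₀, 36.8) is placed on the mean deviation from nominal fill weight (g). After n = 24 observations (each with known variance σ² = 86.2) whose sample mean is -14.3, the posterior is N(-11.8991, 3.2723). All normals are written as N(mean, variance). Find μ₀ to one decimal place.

The posterior mean is a precision-weighted average: μ_n = (τ₀μ₀ + τ_data·x̄)/(τ₀+τ_data), with τ₀=1/σ₀² and τ_data=n/σ².
Here τ₀ = 1/36.8 = 0.027174 and τ_data = 24/86.2 = 0.278422, so τ_n = 0.305596.
Rearranging for μ₀: μ₀ = (μ_n·τ_n − τ_data·x̄)/τ₀ = (-11.8991·0.305596 − 0.278422·-14.3) / 0.027174 = 0.345117/0.027174 ≈ 12.7.

μ₀ = 12.7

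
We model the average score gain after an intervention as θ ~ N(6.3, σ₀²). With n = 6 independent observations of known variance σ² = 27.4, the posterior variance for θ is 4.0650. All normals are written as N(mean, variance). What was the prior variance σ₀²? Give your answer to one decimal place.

σ₀² = 37.0

Posterior precision equals prior precision plus data precision: 1/σ_n² = 1/σ₀² + n/σ².
So 1/σ₀² = 1/4.0650 − 6/27.4 = 0.246002 − 0.218978 = 0.027024.
Hence σ₀² = 1/0.027024 ≈ 37.0.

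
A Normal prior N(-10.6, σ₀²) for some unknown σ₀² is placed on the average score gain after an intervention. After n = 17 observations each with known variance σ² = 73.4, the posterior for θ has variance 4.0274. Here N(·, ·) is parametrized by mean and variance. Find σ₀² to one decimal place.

σ₀² = 59.9

Posterior precision equals prior precision plus data precision: 1/σ_n² = 1/σ₀² + n/σ².
So 1/σ₀² = 1/4.0274 − 17/73.4 = 0.248299 − 0.231608 = 0.016691.
Hence σ₀² = 1/0.016691 ≈ 59.9.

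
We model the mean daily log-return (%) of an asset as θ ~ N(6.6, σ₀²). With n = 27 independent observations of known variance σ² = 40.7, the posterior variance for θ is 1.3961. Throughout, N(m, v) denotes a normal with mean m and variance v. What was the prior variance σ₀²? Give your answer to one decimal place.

Posterior precision equals prior precision plus data precision: 1/σ_n² = 1/σ₀² + n/σ².
So 1/σ₀² = 1/1.3961 − 27/40.7 = 0.716281 − 0.663391 = 0.052890.
Hence σ₀² = 1/0.052890 ≈ 18.9.

σ₀² = 18.9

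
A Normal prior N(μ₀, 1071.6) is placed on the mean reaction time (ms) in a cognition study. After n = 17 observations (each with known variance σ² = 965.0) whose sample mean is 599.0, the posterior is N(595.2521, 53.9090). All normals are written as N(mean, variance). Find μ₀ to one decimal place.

μ₀ = 524.5

The posterior mean is a precision-weighted average: μ_n = (τ₀μ₀ + τ_data·x̄)/(τ₀+τ_data), with τ₀=1/σ₀² and τ_data=n/σ².
Here τ₀ = 1/1071.6 = 0.000933 and τ_data = 17/965.0 = 0.017617, so τ_n = 0.018550.
Rearranging for μ₀: μ₀ = (μ_n·τ_n − τ_data·x̄)/τ₀ = (595.2521·0.018550 − 0.017617·599.0) / 0.000933 = 0.489343/0.000933 ≈ 524.5.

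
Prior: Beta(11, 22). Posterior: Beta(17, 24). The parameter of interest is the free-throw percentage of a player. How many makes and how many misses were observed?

A Beta(a, b) prior with s successes and f failures in binomial data gives a Beta(a+s, b+f) posterior.
Match parameters: s=17−11=6, f=24−22=2.

6 makes and 2 misses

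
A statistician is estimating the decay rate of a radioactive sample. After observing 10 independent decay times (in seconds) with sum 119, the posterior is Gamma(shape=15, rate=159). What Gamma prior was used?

Gamma–exponential conjugacy: posterior shape = α + n, posterior rate = β + Σtᵢ.
So α = 15 − 10 = 5 and β = 159 − 119 = 40.

Gamma(shape=5, rate=40)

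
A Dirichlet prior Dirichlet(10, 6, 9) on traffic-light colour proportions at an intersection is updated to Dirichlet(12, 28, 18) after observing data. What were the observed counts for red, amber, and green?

For a Dirichlet(α) prior with multinomial counts c, the posterior is Dirichlet(α + c) componentwise.
Counts are posterior − prior componentwise: 12−10=2, 28−6=22, 18−9=9.

counts (2, 22, 9)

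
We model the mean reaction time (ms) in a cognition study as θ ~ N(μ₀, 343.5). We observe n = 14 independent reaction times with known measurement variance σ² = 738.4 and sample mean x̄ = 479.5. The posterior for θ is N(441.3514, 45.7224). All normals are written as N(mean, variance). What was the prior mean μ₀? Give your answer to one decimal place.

With known observation variance, the Normal–Normal posterior has precision τ_n = τ₀ + n/σ² and mean μ_n = (τ₀μ₀ + (n/σ²)x̄)/τ_n.
Here τ₀ = 1/343.5 = 0.002911 and τ_data = 14/738.4 = 0.018960, so τ_n = 0.021871.
Rearranging for μ₀: μ₀ = (μ_n·τ_n − τ_data·x̄)/τ₀ = (441.3514·0.021871 − 0.018960·479.5) / 0.002911 = 0.561476/0.002911 ≈ 192.9.

μ₀ = 192.9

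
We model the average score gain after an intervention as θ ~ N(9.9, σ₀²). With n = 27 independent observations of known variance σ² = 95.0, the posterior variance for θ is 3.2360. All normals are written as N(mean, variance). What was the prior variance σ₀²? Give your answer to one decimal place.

σ₀² = 40.3

Posterior precision equals prior precision plus data precision: 1/σ_n² = 1/σ₀² + n/σ².
So 1/σ₀² = 1/3.2360 − 27/95.0 = 0.309023 − 0.284211 = 0.024812.
Hence σ₀² = 1/0.024812 ≈ 40.3.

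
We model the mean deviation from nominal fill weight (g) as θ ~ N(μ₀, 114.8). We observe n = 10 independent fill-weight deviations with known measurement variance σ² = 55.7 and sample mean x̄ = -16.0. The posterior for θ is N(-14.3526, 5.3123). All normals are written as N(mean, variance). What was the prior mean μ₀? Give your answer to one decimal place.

μ₀ = 19.6

The posterior mean is a precision-weighted average: μ_n = (τ₀μ₀ + τ_data·x̄)/(τ₀+τ_data), with τ₀=1/σ₀² and τ_data=n/σ².
Here τ₀ = 1/114.8 = 0.008711 and τ_data = 10/55.7 = 0.179533, so τ_n = 0.188244.
Rearranging for μ₀: μ₀ = (μ_n·τ_n − τ_data·x̄)/τ₀ = (-14.3526·0.188244 − 0.179533·-16.0) / 0.008711 = 0.170737/0.008711 ≈ 19.6.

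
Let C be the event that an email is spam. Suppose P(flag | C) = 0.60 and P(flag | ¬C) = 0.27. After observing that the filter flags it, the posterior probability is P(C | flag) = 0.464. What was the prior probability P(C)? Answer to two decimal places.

In odds form, posterior odds = prior odds × likelihood ratio, so prior odds = posterior odds ÷ LR.
Posterior odds = 0.464/(1−0.464) = 0.8657. LR = 0.60/0.27 = 2.2222.
Prior odds = 0.8657/2.2222 = 0.3896, so P(C) = 0.3896/(1+0.3896) ≈ 0.28.

P(C) = 0.28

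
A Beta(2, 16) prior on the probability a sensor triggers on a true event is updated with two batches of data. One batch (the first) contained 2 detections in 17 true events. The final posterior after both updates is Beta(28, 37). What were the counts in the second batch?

Because Beta–binomial updating is additive in the counts, the combined data contributed (α_post−α_prior, β_post−β_prior) successes and failures.
Total across both batches: 28−2=26 detections, 37−16=21 misses.
Subtract the first batch: 26−2=24 detections and 21−15=6 misses.

24 detections and 6 misses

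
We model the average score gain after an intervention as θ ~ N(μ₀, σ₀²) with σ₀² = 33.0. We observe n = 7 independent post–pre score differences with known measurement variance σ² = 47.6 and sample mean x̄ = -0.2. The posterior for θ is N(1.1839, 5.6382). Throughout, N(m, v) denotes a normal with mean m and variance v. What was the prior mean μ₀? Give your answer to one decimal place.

The posterior mean is a precision-weighted average: μ_n = (τ₀μ₀ + τ_data·x̄)/(τ₀+τ_data), with τ₀=1/σ₀² and τ_data=n/σ².
Here τ₀ = 1/33.0 = 0.030303 and τ_data = 7/47.6 = 0.147059, so τ_n = 0.177362.
Rearranging for μ₀: μ₀ = (μ_n·τ_n − τ_data·x̄)/τ₀ = (1.1839·0.177362 − 0.147059·-0.2) / 0.030303 = 0.239391/0.030303 ≈ 7.9.

μ₀ = 7.9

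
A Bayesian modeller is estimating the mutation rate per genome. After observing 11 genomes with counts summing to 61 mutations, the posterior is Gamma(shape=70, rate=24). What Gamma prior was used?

A Gamma(α, β) prior (rate parametrization) on a Poisson rate with n observations summing to S gives posterior Gamma(α+S, β+n).
So α = 70 − 61 = 9 and β = 24 − 11 = 13.

Gamma(shape=9, rate=13)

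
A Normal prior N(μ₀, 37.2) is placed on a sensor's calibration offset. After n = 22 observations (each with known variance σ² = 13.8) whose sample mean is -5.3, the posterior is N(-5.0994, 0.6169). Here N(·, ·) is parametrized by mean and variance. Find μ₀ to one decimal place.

μ₀ = 6.8

With known observation variance, the Normal–Normal posterior has precision τ_n = τ₀ + n/σ² and mean μ_n = (τ₀μ₀ + (n/σ²)x̄)/τ_n.
Here τ₀ = 1/37.2 = 0.026882 and τ_data = 22/13.8 = 1.594203, so τ_n = 1.621085.
Rearranging for μ₀: μ₀ = (μ_n·τ_n − τ_data·x̄)/τ₀ = (-5.0994·1.621085 − 1.594203·-5.3) / 0.026882 = 0.182715/0.026882 ≈ 6.8.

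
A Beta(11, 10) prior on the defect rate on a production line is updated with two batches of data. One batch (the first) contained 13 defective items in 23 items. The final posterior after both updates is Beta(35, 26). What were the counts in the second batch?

Sequential conjugate updates are equivalent to a single update on the pooled data, so total successes = posterior α − prior α and total failures = posterior β − prior β.
Total across both batches: 35−11=24 defective items, 26−10=16 good items.
Subtract the first batch: 24−13=11 defective items and 16−10=6 good items.

11 defective items and 6 good items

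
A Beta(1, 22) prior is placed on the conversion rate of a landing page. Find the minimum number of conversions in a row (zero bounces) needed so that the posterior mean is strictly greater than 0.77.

k = 73

After k conversions and 0 bounces the posterior is Beta(1+k, 22), with mean (1+k)/(1+22+k).
Set (1+k)/(23+k) > 0.77 and solve: k > (0.77·23 − 1)/(1 − 0.77) = 72.652.
The smallest integer exceeding 72.652 is 73, and checking k=73: (74)/(96) = 0.7708 > 0.77.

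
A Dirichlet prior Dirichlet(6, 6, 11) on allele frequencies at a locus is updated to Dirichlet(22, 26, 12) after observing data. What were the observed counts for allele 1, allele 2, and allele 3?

counts (16, 20, 1)

For a Dirichlet(α) prior with multinomial counts c, the posterior is Dirichlet(α + c) componentwise.
Counts are posterior − prior componentwise: 22−6=16, 26−6=20, 12−11=1.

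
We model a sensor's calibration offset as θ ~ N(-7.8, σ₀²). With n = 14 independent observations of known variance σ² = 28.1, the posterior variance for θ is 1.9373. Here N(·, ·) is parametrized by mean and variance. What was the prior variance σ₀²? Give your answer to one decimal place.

σ₀² = 55.7

Posterior precision equals prior precision plus data precision: 1/σ_n² = 1/σ₀² + n/σ².
So 1/σ₀² = 1/1.9373 − 14/28.1 = 0.516182 − 0.498221 = 0.017961.
Hence σ₀² = 1/0.017961 ≈ 55.7.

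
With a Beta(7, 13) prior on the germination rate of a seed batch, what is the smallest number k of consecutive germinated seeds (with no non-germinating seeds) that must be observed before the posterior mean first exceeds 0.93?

After k germinated seeds and 0 non-germinating seeds the posterior is Beta(7+k, 13), with mean (7+k)/(7+13+k).
Set (7+k)/(20+k) > 0.93 and solve: k > (0.93·20 − 7)/(1 − 0.93) = 165.714.
The smallest integer exceeding 165.714 is 166.

k = 166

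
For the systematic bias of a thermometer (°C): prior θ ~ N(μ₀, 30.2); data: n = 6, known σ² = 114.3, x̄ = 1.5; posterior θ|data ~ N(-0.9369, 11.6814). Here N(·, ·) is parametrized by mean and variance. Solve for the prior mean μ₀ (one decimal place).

The posterior mean is a precision-weighted average: μ_n = (τ₀μ₀ + τ_data·x̄)/(τ₀+τ_data), with τ₀=1/σ₀² and τ_data=n/σ².
Here τ₀ = 1/30.2 = 0.033113 and τ_data = 6/114.3 = 0.052493, so τ_n = 0.085606.
Rearranging for μ₀: μ₀ = (μ_n·τ_n − τ_data·x̄)/τ₀ = (-0.9369·0.085606 − 0.052493·1.5) / 0.033113 = -0.158944/0.033113 ≈ -4.8.

μ₀ = -4.8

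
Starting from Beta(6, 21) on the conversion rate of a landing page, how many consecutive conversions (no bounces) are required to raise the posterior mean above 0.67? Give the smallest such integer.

After k conversions and 0 bounces the posterior is Beta(6+k, 21), with mean (6+k)/(6+21+k).
Set (6+k)/(27+k) > 0.67 and solve: k > (0.67·27 − 6)/(1 − 0.67) = 36.636.
The smallest integer exceeding 36.636 is 37, and checking k=37: (43)/(64) = 0.6719 > 0.67.

k = 37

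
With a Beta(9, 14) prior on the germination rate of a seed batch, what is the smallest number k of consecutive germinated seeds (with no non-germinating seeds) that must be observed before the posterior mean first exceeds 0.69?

After k germinated seeds and 0 non-germinating seeds the posterior is Beta(9+k, 14), with mean (9+k)/(9+14+k).
Set (9+k)/(23+k) > 0.69 and solve: k > (0.69·23 − 9)/(1 − 0.69) = 22.161.
The smallest integer exceeding 22.161 is 23.

k = 23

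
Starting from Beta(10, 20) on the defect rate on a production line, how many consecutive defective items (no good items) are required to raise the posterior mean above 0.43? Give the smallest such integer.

k = 6

After k defective items and 0 good items the posterior is Beta(10+k, 20), with mean (10+k)/(10+20+k).
Set (10+k)/(30+k) > 0.43 and solve: k > (0.43·30 − 10)/(1 − 0.43) = 5.088.
The smallest integer exceeding 5.088 is 6.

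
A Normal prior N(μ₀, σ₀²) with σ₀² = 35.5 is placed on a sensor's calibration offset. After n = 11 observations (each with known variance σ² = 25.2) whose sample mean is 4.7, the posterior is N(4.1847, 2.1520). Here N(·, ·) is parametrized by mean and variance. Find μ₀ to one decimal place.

μ₀ = -3.8

With known observation variance, the Normal–Normal posterior has precision τ_n = τ₀ + n/σ² and mean μ_n = (τ₀μ₀ + (n/σ²)x̄)/τ_n.
Here τ₀ = 1/35.5 = 0.028169 and τ_data = 11/25.2 = 0.436508, so τ_n = 0.464677.
Rearranging for μ₀: μ₀ = (μ_n·τ_n − τ_data·x̄)/τ₀ = (4.1847·0.464677 − 0.436508·4.7) / 0.028169 = -0.107054/0.028169 ≈ -3.8.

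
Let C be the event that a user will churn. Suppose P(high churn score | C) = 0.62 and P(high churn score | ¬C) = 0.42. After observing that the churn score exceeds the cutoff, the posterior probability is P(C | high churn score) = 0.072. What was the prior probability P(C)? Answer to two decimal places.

In odds form, posterior odds = prior odds × likelihood ratio, so prior odds = posterior odds ÷ LR.
Posterior odds = 0.072/(1−0.072) = 0.0776. LR = 0.62/0.42 = 1.4762.
Prior odds = 0.0776/1.4762 = 0.0526, so P(C) = 0.0526/(1+0.0526) ≈ 0.05.

P(C) = 0.05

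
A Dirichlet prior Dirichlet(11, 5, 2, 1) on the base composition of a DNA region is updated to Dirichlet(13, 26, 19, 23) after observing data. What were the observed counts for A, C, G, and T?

counts (2, 21, 17, 22)

For a Dirichlet(α) prior with multinomial counts c, the posterior is Dirichlet(α + c) componentwise.
Counts are posterior − prior componentwise: 13−11=2, 26−5=21, 19−2=17, 23−1=22.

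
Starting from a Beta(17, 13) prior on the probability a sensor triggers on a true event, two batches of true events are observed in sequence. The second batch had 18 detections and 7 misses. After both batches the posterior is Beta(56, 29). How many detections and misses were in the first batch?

21 detections and 9 misses

Sequential conjugate updates are equivalent to a single update on the pooled data, so total successes = posterior α − prior α and total failures = posterior β − prior β.
Total across both batches: 56−17=39 detections, 29−13=16 misses.
Subtract the second batch: 39−18=21 detections and 16−7=9 misses.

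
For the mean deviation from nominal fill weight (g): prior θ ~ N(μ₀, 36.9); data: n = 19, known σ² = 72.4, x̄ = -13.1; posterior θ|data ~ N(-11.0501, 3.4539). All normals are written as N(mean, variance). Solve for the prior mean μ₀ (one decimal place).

μ₀ = 8.8

The posterior mean is a precision-weighted average: μ_n = (τ₀μ₀ + τ_data·x̄)/(τ₀+τ_data), with τ₀=1/σ₀² and τ_data=n/σ².
Here τ₀ = 1/36.9 = 0.027100 and τ_data = 19/72.4 = 0.262431, so τ_n = 0.289531.
Rearranging for μ₀: μ₀ = (μ_n·τ_n − τ_data·x̄)/τ₀ = (-11.0501·0.289531 − 0.262431·-13.1) / 0.027100 = 0.238500/0.027100 ≈ 8.8.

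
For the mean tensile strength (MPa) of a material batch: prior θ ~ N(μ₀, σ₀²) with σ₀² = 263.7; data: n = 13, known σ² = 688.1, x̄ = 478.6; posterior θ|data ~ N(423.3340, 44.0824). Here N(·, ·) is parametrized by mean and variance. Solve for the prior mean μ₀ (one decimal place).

μ₀ = 148.0

With known observation variance, the Normal–Normal posterior has precision τ_n = τ₀ + n/σ² and mean μ_n = (τ₀μ₀ + (n/σ²)x̄)/τ_n.
Here τ₀ = 1/263.7 = 0.003792 and τ_data = 13/688.1 = 0.018893, so τ_n = 0.022685.
Rearranging for μ₀: μ₀ = (μ_n·τ_n − τ_data·x̄)/τ₀ = (423.3340·0.022685 − 0.018893·478.6) / 0.003792 = 0.561142/0.003792 ≈ 148.0.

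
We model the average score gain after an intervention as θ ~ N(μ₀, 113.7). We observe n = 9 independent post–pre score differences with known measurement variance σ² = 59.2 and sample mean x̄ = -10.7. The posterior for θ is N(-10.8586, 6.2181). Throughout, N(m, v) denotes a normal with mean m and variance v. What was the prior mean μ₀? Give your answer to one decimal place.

The posterior mean is a precision-weighted average: μ_n = (τ₀μ₀ + τ_data·x̄)/(τ₀+τ_data), with τ₀=1/σ₀² and τ_data=n/σ².
Here τ₀ = 1/113.7 = 0.008795 and τ_data = 9/59.2 = 0.152027, so τ_n = 0.160822.
Rearranging for μ₀: μ₀ = (μ_n·τ_n − τ_data·x̄)/τ₀ = (-10.8586·0.160822 − 0.152027·-10.7) / 0.008795 = -0.119613/0.008795 ≈ -13.6.

μ₀ = -13.6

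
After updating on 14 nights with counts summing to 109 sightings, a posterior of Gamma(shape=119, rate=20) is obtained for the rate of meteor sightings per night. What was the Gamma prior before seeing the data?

Gamma(shape=10, rate=6)

A Gamma(α, β) prior (rate parametrization) on a Poisson rate with n observations summing to S gives posterior Gamma(α+S, β+n).
So α = 119 − 109 = 10 and β = 20 − 14 = 6.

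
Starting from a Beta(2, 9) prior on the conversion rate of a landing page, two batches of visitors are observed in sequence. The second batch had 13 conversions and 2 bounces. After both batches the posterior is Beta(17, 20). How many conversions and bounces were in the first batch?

Because Beta–binomial updating is additive in the counts, the combined data contributed (α_post−α_prior, β_post−β_prior) successes and failures.
Total across both batches: 17−2=15 conversions, 20−9=11 bounces.
Subtract the second batch: 15−13=2 conversions and 11−2=9 bounces.

2 conversions and 9 bounces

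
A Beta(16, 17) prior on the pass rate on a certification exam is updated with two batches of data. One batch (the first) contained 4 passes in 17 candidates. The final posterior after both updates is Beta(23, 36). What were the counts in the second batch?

3 passes and 6 failures

Because Beta–binomial updating is additive in the counts, the combined data contributed (α_post−α_prior, β_post−β_prior) successes and failures.
Total across both batches: 23−16=7 passes, 36−17=19 failures.
Subtract the first batch: 7−4=3 passes and 19−13=6 failures.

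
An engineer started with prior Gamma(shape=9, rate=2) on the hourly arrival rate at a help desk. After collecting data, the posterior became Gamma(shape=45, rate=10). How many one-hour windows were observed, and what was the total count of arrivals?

Gamma–Poisson conjugacy: posterior shape = α + Σxᵢ, posterior rate = β + n.
Matching: Σxᵢ = 45 − 9 = 36 and n = 10 − 2 = 8.

n = 8 one-hour windows with total 36 arrivals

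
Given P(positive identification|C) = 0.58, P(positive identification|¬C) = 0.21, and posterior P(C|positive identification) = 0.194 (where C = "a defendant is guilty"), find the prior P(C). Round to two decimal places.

In odds form, posterior odds = prior odds × likelihood ratio, so prior odds = posterior odds ÷ LR.
Posterior odds = 0.194/(1−0.194) = 0.2407. LR = 0.58/0.21 = 2.7619.
Prior odds = 0.2407/2.7619 = 0.0872, so P(C) = 0.0872/(1+0.0872) ≈ 0.08.

P(C) = 0.08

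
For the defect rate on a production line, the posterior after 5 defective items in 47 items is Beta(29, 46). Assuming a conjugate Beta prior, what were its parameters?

Under Beta–binomial conjugacy the posterior parameters are (α+s, β+f).
So α = 29 − 5 = 24 and β = 46 − 42 = 4.

Beta(24, 4)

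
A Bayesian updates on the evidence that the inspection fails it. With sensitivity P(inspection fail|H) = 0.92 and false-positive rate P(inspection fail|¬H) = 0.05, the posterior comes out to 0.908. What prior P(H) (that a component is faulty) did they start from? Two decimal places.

Bayes' rule in odds form gives O(H|E) = O(H)·[P(E|H)/P(E|¬H)], hence O(H) = O(H|E)/LR.
Posterior odds = 0.908/(1−0.908) = 9.8696. LR = 0.92/0.05 = 18.4000.
Prior odds = 9.8696/18.4000 = 0.5364, so P(H) = 0.5364/(1+0.5364) ≈ 0.35.

P(H) = 0.35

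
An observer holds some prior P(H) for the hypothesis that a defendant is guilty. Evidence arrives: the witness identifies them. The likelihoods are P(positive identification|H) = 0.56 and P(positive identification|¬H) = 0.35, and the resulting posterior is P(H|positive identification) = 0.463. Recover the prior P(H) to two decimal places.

P(H) = 0.35

Bayes' rule in odds form gives O(H|E) = O(H)·[P(E|H)/P(E|¬H)], hence O(H) = O(H|E)/LR.
Posterior odds = 0.463/(1−0.463) = 0.8622. LR = 0.56/0.35 = 1.6000.
Prior odds = 0.8622/1.6000 = 0.5389, so P(H) = 0.5389/(1+0.5389) ≈ 0.35.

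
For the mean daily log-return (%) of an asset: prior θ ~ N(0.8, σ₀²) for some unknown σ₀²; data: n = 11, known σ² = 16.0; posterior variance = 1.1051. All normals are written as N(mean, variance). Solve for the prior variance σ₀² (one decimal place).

σ₀² = 4.6

For the Normal–Normal model with known σ², precisions add: τ_n = τ₀ + n/σ².
So 1/σ₀² = 1/1.1051 − 11/16.0 = 0.904895 − 0.687500 = 0.217395.
Hence σ₀² = 1/0.217395 ≈ 4.6.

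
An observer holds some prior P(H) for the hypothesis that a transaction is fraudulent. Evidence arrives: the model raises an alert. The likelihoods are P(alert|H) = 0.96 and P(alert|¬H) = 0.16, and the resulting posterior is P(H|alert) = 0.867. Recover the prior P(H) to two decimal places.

P(H) = 0.52

In odds form, posterior odds = prior odds × likelihood ratio, so prior odds = posterior odds ÷ LR.
Posterior odds = 0.867/(1−0.867) = 6.5188. LR = 0.96/0.16 = 6.0000.
Prior odds = 6.5188/6.0000 = 1.0865, so P(H) = 1.0865/(1+1.0865) ≈ 0.52.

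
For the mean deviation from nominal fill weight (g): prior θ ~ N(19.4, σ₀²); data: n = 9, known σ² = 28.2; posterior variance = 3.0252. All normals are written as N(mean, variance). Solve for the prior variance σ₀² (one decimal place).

σ₀² = 87.7

For the Normal–Normal model with known σ², precisions add: τ_n = τ₀ + n/σ².
So 1/σ₀² = 1/3.0252 − 9/28.2 = 0.330557 − 0.319149 = 0.011408.
Hence σ₀² = 1/0.011408 ≈ 87.7.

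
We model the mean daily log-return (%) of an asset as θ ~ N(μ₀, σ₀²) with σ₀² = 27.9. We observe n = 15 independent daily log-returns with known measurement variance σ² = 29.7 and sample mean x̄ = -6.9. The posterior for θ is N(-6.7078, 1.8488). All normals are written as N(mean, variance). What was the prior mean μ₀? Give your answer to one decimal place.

μ₀ = -4.0

With known observation variance, the Normal–Normal posterior has precision τ_n = τ₀ + n/σ² and mean μ_n = (τ₀μ₀ + (n/σ²)x̄)/τ_n.
Here τ₀ = 1/27.9 = 0.035842 and τ_data = 15/29.7 = 0.505051, so τ_n = 0.540893.
Rearranging for μ₀: μ₀ = (μ_n·τ_n − τ_data·x̄)/τ₀ = (-6.7078·0.540893 − 0.505051·-6.9) / 0.035842 = -0.143350/0.035842 ≈ -4.0.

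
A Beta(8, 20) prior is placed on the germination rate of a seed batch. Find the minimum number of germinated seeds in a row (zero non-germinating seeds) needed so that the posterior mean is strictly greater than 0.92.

After k germinated seeds and 0 non-germinating seeds the posterior is Beta(8+k, 20), with mean (8+k)/(8+20+k).
Set (8+k)/(28+k) > 0.92 and solve: k > (0.92·28 − 8)/(1 − 0.92) = 222.000.
The smallest integer exceeding 222.000 is 223.

k = 223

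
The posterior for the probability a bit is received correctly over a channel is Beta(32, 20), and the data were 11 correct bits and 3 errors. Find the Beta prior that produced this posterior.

Beta is conjugate to the binomial likelihood: posterior = Beta(a+s, b+f).
So a = 32 − 11 = 21 and b = 20 − 3 = 17.

Beta(21, 17)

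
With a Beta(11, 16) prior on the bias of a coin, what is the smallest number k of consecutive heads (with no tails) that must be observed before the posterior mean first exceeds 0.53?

k = 8

After k heads and 0 tails the posterior is Beta(11+k, 16), with mean (11+k)/(11+16+k).
Set (11+k)/(27+k) > 0.53 and solve: k > (0.53·27 − 11)/(1 − 0.53) = 7.043.
The smallest integer exceeding 7.043 is 8, and checking k=8: (19)/(35) = 0.5429 > 0.53.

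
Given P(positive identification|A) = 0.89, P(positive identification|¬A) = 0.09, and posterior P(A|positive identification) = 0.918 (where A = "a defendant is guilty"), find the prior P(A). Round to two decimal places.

P(A) = 0.53

Bayes' rule in odds form gives O(A|E) = O(A)·[P(E|A)/P(E|¬A)], hence O(A) = O(A|E)/LR.
Posterior odds = 0.918/(1−0.918) = 11.1951. LR = 0.89/0.09 = 9.8889.
Prior odds = 11.1951/9.8889 = 1.1321, so P(A) = 1.1321/(1+1.1321) ≈ 0.53.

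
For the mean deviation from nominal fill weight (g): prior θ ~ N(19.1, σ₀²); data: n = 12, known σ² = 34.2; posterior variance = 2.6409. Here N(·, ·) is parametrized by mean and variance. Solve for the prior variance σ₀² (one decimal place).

For the Normal–Normal model with known σ², precisions add: τ_n = τ₀ + n/σ².
So 1/σ₀² = 1/2.6409 − 12/34.2 = 0.378659 − 0.350877 = 0.027782.
Hence σ₀² = 1/0.027782 ≈ 36.0.

σ₀² = 36.0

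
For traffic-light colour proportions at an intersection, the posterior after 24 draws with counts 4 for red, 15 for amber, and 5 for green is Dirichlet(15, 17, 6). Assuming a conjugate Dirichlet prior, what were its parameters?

For a Dirichlet(α) prior with multinomial counts c, the posterior is Dirichlet(α + c) componentwise.
Subtract each count from the matching posterior parameter: 15−4=11, 17−15=2, 6−5=1.

Dirichlet(11, 2, 1)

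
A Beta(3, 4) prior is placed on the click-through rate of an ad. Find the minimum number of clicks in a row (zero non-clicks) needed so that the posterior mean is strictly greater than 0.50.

k = 2

After k clicks and 0 non-clicks the posterior is Beta(3+k, 4), with mean (3+k)/(3+4+k).
Set (3+k)/(7+k) > 0.50 and solve: k > (0.50·7 − 3)/(1 − 0.50) = 1.000.
The smallest integer exceeding 1.000 is 2, and checking k=2: (5)/(9) = 0.5556 > 0.50.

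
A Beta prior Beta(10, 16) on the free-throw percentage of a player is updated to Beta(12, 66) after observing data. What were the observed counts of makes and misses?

2 makes and 50 misses

Under Beta–binomial conjugacy the posterior parameters are (α+s, β+f).
Match parameters: s=12−10=2, f=66−16=50.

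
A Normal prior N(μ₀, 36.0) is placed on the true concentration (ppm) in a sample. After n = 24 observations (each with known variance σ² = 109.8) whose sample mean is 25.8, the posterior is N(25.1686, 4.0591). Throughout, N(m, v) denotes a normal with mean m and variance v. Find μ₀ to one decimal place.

μ₀ = 20.2

With known observation variance, the Normal–Normal posterior has precision τ_n = τ₀ + n/σ² and mean μ_n = (τ₀μ₀ + (n/σ²)x̄)/τ_n.
Here τ₀ = 1/36.0 = 0.027778 and τ_data = 24/109.8 = 0.218579, so τ_n = 0.246357.
Rearranging for μ₀: μ₀ = (μ_n·τ_n − τ_data·x̄)/τ₀ = (25.1686·0.246357 − 0.218579·25.8) / 0.027778 = 0.561123/0.027778 ≈ 20.2.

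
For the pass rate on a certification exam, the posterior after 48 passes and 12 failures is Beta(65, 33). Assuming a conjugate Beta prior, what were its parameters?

A Beta(a, b) prior with s successes and f failures in binomial data gives a Beta(a+s, b+f) posterior.
So a = 65 − 48 = 17 and b = 33 − 12 = 21.

Beta(17, 21)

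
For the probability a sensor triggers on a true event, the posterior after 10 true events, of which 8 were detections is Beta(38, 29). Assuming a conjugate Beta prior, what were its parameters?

Beta(30, 27)

Beta is conjugate to the binomial likelihood: posterior = Beta(a+s, b+f).
Subtract the data counts: 38−8=30, 29−2=27.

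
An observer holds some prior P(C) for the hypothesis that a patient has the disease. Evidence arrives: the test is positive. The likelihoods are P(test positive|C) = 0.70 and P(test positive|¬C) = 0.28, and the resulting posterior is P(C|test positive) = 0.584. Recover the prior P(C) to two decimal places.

In odds form, posterior odds = prior odds × likelihood ratio, so prior odds = posterior odds ÷ LR.
Posterior odds = 0.584/(1−0.584) = 1.4038. LR = 0.70/0.28 = 2.5000.
Prior odds = 1.4038/2.5000 = 0.5615, so P(C) = 0.5615/(1+0.5615) ≈ 0.36.

P(C) = 0.36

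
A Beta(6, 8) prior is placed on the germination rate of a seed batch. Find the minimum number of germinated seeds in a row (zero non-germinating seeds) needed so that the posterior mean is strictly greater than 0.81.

After k germinated seeds and 0 non-germinating seeds the posterior is Beta(6+k, 8), with mean (6+k)/(6+8+k).
Set (6+k)/(14+k) > 0.81 and solve: k > (0.81·14 − 6)/(1 − 0.81) = 28.105.
The smallest integer exceeding 28.105 is 29.

k = 29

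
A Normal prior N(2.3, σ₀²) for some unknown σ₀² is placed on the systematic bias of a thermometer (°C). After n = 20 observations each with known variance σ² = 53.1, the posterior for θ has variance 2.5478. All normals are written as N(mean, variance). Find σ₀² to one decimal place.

σ₀² = 63.1

For the Normal–Normal model with known σ², precisions add: τ_n = τ₀ + n/σ².
So 1/σ₀² = 1/2.5478 − 20/53.1 = 0.392495 − 0.376648 = 0.015847.
Hence σ₀² = 1/0.015847 ≈ 63.1.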